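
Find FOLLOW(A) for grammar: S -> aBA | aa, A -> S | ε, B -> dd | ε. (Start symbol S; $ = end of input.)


$ ∈ FOLLOW(S). For each A -> αBβ: add FIRST(β)\{ε} to FOLLOW(B); if β nullable, add FOLLOW(A).
FOLLOW(A) = {$}


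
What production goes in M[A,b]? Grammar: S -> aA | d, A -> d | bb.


For [A, b]: 'b' ∈ FIRST(bb)
Entry: A -> bb


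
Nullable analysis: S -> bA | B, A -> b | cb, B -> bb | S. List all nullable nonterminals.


A nonterminal is nullable iff some alternative derives ε (directly, or every symbol in it is nullable)
Nullable: {}


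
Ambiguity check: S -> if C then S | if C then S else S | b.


dangling else: 'if C then if C then b else b' parses two ways
Ambiguous


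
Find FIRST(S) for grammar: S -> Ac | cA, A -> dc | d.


Per alternative of S: FIRST(Ac) = {d}; FIRST(cA) = {c}
FIRST(S) = {c, d}


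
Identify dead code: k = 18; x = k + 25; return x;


k is read by x's definition; x is returned
No dead code


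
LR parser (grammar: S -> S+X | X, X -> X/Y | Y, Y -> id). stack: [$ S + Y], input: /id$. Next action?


'Y' (not preceded by X/) is the handle for X -> Y
Action: reduce (X -> Y)


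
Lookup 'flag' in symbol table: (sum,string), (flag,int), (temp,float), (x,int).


Lookup 'flag' → type int


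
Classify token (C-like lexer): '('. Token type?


Pattern: delimiter/punctuation
Type: PUNCTUATION


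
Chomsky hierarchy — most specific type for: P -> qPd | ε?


Single nonterminal LHS, but q^n d^n is not regular
Classification: Type 2 (Context-Free)


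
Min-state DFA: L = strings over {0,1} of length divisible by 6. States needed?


Track length mod 6: states 0..5, accept at 0
Minimal DFA: 6 states


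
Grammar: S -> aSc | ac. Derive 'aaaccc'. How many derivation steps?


Derivation: S => aSc => aaScc => aaaccc
Steps: 3


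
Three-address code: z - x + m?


Break into single-operator statements:
t1 = z - x
t2 = t1 + m


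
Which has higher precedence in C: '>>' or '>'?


'>>' is shift (level 8); '>' is relational (level 7)
Higher level binds tighter
'>>' has higher precedence than '>'


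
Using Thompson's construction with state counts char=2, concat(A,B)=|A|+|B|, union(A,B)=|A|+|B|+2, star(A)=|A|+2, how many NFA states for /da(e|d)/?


Syntax tree has 4 char leaf(s), 1 union(s), 0 star(s)
chars contribute 4×2 = 8; each union adds +2; each star adds +2
Total: 8 + 2 + 0 = 10 states


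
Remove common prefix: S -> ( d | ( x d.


Common prefix: '('
Factored: S -> ( S', S' -> d | x d


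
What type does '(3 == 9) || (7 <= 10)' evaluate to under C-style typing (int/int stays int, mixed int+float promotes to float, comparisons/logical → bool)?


Operand types: bool || bool
Rule: logical operators take bool operands and yield bool
Result type: bool


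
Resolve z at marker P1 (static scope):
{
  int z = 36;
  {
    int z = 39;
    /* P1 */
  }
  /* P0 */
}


z declared in the same block as P1
z = 39


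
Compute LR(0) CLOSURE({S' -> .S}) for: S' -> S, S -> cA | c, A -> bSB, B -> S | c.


Start: S' -> .S
For each item with dot before a nonterminal B, add B -> .γ for every B-production
Closure: [S' -> .S, S -> .cA, S -> .c]


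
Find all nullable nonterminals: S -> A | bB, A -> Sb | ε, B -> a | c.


A nonterminal is nullable iff some alternative derives ε (directly, or every symbol in it is nullable)
Nullable: {A, S}


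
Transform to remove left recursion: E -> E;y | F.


Left-recursive alternatives: E;y; non-recursive: F
Introduce E': E -> FE', E' -> ;yE' | ε


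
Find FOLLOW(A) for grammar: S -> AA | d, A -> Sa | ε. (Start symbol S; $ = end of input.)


$ ∈ FOLLOW(S). For each A -> αBβ: add FIRST(β)\{ε} to FOLLOW(B); if β nullable, add FOLLOW(A).
FOLLOW(A) = {$, a, d}


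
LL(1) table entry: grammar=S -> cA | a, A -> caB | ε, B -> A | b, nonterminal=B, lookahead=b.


For [B, b]: 'b' ∈ FIRST(b)
Entry: B -> b


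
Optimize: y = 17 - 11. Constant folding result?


17 - 11 = 6 at compile time
Optimized: y = 6


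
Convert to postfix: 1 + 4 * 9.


* has higher precedence, evaluate 4*9 first
Postfix: 1 4 9 * +


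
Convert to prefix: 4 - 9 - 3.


left-to-right (same/higher precedence on left): tree is (- (- 4 9) 3)
Prefix: - - 4 9 3


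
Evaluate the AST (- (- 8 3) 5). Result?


Evaluate inner: (- 8 3) = 5
Evaluate root: (- 5 5) = 0
Result: 0


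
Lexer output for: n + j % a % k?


Scan left to right, longest-match per lexeme
Tokens: ID(n), OP(+), ID(j), OP(%), ID(a), OP(%), ID(k)


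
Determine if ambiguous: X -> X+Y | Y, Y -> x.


precedence layered via separate nonterminal Y: deterministic
Unambiguous


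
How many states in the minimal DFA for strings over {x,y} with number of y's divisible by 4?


Track (count of y) mod 4: states 0..3, accept at 0
Minimal DFA: 4 states


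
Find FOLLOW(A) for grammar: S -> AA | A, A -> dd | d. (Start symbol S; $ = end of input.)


$ ∈ FOLLOW(S). For each A -> αBβ: add FIRST(β)\{ε} to FOLLOW(B); if β nullable, add FOLLOW(A).
FOLLOW(A) = {$, d}


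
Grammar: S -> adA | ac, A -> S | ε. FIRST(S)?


Per alternative of S: FIRST(adA) = {a}; FIRST(ac) = {a}
FIRST(S) = {a}


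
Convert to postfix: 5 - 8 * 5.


* has higher precedence, evaluate 8*5 first
Postfix: 5 8 5 * -


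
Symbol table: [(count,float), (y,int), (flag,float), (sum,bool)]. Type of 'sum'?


Lookup 'sum' → type bool


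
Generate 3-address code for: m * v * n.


Break into single-operator statements:
t1 = m * v
t2 = t1 * n


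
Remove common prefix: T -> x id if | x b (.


Common prefix: 'x'
Factored: T -> x T', T' -> id if | b (


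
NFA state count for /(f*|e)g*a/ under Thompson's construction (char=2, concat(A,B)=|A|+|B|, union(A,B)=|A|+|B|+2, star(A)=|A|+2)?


Syntax tree has 4 char leaf(s), 1 union(s), 2 star(s)
chars contribute 4×2 = 8; each union adds +2; each star adds +2
Total: 8 + 2 + 4 = 14 states


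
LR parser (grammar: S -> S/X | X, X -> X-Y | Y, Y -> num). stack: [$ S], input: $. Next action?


start symbol S on stack, input exhausted
Action: accept


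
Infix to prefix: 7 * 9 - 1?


left-to-right (same/higher precedence on left): tree is (- (* 7 9) 1)
Prefix: - * 7 9 1


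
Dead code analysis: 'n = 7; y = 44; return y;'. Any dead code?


n is assigned but never read
Dead: 'n = 7'


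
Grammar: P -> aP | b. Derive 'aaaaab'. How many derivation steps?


Derivation: P => aP => aaP => aaaP => aaaaP => aaaaaP => aaaaab
Steps: 6


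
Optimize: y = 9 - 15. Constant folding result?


9 - 15 = -6 at compile time
Optimized: y = -6


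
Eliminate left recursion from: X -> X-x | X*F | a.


Left-recursive alternatives: X-x, X*F; non-recursive: a
Introduce X': X -> aX', X' -> -xX' | *FX' | ε


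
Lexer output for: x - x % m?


Scan left to right, longest-match per lexeme
Tokens: ID(x), OP(-), ID(x), OP(%), ID(m)


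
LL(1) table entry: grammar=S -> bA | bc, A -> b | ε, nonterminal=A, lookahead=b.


For [A, b]: 'b' ∈ FIRST(b)
Entry: A -> b


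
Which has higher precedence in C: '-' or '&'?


'-' is additive (level 9); '&' is bitwise AND (level 5)
Higher level binds tighter
'-' has higher precedence than '&'


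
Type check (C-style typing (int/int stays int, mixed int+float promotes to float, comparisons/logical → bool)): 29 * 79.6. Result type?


Operand types: int * float
Rule: mixed int/float promotes to float; int/int stays int
Result type: float


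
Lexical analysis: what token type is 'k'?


Pattern: letter/underscore followed by alphanumerics, not a keyword
Type: IDENTIFIER


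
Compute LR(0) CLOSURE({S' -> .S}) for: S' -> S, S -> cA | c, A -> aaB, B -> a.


Start: S' -> .S
For each item with dot before a nonterminal B, add B -> .γ for every B-production
Closure: [S' -> .S, S -> .cA, S -> .c]


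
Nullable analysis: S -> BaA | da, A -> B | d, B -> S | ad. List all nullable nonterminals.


A nonterminal is nullable iff some alternative derives ε (directly, or every symbol in it is nullable)
Nullable: {}


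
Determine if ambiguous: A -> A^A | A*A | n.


'n^n*n' has two parse trees (no precedence encoded between ^ and *)
Ambiguous


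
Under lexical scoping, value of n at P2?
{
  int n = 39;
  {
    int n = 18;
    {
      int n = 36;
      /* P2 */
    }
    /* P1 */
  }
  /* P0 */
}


n declared in the same block as P2
n = 36


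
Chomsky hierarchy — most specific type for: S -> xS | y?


Right-linear: every RHS is a terminal or a terminal followed by one nonterminal
Classification: Type 3 (Regular)


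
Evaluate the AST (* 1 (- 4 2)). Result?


Evaluate inner: (- 4 2) = 2
Evaluate root: (* 1 2) = 2
Result: 2


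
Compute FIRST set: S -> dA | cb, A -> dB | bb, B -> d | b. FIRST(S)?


Per alternative of S: FIRST(dA) = {d}; FIRST(cb) = {c}
FIRST(S) = {c, d}


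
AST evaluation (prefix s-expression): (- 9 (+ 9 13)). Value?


Evaluate inner: (+ 9 13) = 22
Evaluate root: (- 9 22) = -13
Result: -13


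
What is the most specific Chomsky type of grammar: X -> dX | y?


Right-linear: every RHS is a terminal or a terminal followed by one nonterminal
Classification: Type 3 (Regular)


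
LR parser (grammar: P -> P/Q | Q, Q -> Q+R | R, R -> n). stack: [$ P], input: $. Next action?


start symbol P on stack, input exhausted
Action: accept


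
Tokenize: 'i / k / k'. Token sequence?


Scan left to right, longest-match per lexeme
Tokens: ID(i), OP(/), ID(k), OP(/), ID(k)


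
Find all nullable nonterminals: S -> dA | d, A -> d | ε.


A nonterminal is nullable iff some alternative derives ε (directly, or every symbol in it is nullable)
Nullable: {A}


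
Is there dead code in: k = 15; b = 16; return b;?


k is assigned but never read
Dead: 'k = 15'


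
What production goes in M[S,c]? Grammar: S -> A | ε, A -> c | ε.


For [S, c]: 'c' ∈ FIRST(A)
Entry: S -> A


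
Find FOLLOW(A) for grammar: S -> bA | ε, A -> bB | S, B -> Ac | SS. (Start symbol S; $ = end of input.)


$ ∈ FOLLOW(S). For each A -> αBβ: add FIRST(β)\{ε} to FOLLOW(B); if β nullable, add FOLLOW(A).
FOLLOW(A) = {$, b, c}


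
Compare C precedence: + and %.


'%' is multiplicative (level 10); '+' is additive (level 9)
Higher level binds tighter
'%' has higher precedence than '+'


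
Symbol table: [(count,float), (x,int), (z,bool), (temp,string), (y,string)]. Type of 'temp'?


Lookup 'temp' → type string


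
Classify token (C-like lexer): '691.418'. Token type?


Pattern: digits with a decimal point
Type: FLOAT_LITERAL


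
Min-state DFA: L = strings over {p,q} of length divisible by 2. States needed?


Track length mod 2: states 0..1, accept at 0
Minimal DFA: 2 states


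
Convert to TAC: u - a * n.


Break into single-operator statements:
t1 = a * n
t2 = u - t1


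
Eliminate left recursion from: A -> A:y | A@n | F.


Left-recursive alternatives: A:y, A@n; non-recursive: F
Introduce A': A -> FA', A' -> :yA' | @nA' | ε


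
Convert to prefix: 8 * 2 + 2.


left-to-right (same/higher precedence on left): tree is (+ (* 8 2) 2)
Prefix: + * 8 2 2


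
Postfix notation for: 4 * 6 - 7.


Left to right (same or higher precedence on left)
Postfix: 4 6 * 7 -


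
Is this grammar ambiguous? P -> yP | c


right-linear, alternatives start with distinct terminals 'y' vs 'c': unique leftmost derivation
Unambiguous


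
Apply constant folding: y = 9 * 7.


9 * 7 = 63 at compile time
Optimized: y = 63


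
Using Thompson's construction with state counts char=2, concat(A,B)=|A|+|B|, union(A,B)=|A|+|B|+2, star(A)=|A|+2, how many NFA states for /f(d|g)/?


Syntax tree has 3 char leaf(s), 1 union(s), 0 star(s)
chars contribute 3×2 = 6; each union adds +2; each star adds +2
Total: 6 + 2 + 0 = 8 states


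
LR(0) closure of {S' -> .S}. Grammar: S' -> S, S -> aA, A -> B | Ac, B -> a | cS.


Start: S' -> .S
For each item with dot before a nonterminal B, add B -> .γ for every B-production
Closure: [S' -> .S, S -> .aA]


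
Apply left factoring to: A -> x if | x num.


Common prefix: 'x'
Factored: A -> x A', A' -> if | num


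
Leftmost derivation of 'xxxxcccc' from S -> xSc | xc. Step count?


Derivation: S => xSc => xxScc => xxxSccc => xxxxcccc
Steps: 4


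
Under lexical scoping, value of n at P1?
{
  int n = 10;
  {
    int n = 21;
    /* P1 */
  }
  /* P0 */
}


n declared in the same block as P1
n = 21


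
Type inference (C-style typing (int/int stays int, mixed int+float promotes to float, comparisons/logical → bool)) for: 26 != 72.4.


Operand types: int != float
Rule: comparison yields bool
Result type: bool


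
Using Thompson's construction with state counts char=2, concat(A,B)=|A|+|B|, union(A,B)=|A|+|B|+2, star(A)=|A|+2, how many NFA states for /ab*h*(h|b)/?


Syntax tree has 5 char leaf(s), 1 union(s), 2 star(s)
chars contribute 5×2 = 10; each union adds +2; each star adds +2
Total: 10 + 2 + 4 = 16 states


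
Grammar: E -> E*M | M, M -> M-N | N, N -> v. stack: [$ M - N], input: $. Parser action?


handle 'M-N' on top
Action: reduce (M -> M-N)


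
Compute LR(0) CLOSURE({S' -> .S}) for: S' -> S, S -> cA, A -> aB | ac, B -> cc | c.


Start: S' -> .S
For each item with dot before a nonterminal B, add B -> .γ for every B-production
Closure: [S' -> .S, S -> .cA]


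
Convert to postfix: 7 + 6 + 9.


Left to right (same or higher precedence on left)
Postfix: 7 6 + 9 +


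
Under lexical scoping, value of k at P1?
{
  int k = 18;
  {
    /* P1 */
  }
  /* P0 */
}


P1's block does not declare k; resolves to the enclosing declaration at depth 0
k = 18


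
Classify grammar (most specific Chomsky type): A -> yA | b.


Right-linear: every RHS is a terminal or a terminal followed by one nonterminal
Classification: Type 3 (Regular)


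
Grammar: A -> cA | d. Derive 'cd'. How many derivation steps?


Derivation: A => cA => cd
Steps: 2


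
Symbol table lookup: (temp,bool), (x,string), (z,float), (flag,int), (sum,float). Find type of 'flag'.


Lookup 'flag' → type int


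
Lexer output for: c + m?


Scan left to right, longest-match per lexeme
Tokens: ID(c), OP(+), ID(m)


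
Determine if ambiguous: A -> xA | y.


right-linear, alternatives start with distinct terminals 'x' vs 'y': unique leftmost derivation
Unambiguous


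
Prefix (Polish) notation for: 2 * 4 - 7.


left-to-right (same/higher precedence on left): tree is (- (* 2 4) 7)
Prefix: - * 2 4 7


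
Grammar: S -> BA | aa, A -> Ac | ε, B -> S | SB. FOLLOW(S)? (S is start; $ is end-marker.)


$ ∈ FOLLOW(S). For each A -> αBβ: add FIRST(β)\{ε} to FOLLOW(B); if β nullable, add FOLLOW(A).
FOLLOW(S) = {$, a, c}


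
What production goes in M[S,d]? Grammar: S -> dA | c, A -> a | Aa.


For [S, d]: 'd' ∈ FIRST(dA)
Entry: S -> dA


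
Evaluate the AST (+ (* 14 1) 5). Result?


Evaluate inner: (* 14 1) = 14
Evaluate root: (+ 14 5) = 19
Result: 19


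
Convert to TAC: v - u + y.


Break into single-operator statements:
t1 = v - u
t2 = t1 + y


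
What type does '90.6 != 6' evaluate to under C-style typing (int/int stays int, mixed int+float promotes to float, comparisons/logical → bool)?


Operand types: float != int
Rule: comparison yields bool
Result type: bool


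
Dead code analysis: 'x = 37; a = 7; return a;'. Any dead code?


x is assigned but never read
Dead: 'x = 37'


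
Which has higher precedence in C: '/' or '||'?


'/' is multiplicative (level 10); '||' is logical OR (level 1)
Higher level binds tighter
'/' has higher precedence than '||'


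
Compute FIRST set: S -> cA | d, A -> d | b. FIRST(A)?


Per alternative of A: FIRST(d) = {d}; FIRST(b) = {b}
FIRST(A) = {b, d}


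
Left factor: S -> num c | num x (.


Common prefix: 'num'
Factored: S -> num S', S' -> c | x (


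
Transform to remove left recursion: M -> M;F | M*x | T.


Left-recursive alternatives: M;F, M*x; non-recursive: T
Introduce M': M -> TM', M' -> ;FM' | *xM' | ε


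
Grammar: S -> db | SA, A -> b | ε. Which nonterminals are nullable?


A nonterminal is nullable iff some alternative derives ε (directly, or every symbol in it is nullable)
Nullable: {A}


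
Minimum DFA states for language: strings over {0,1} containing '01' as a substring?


KMP-style automaton: 2 progress states + 1 absorbing accept = 3
Minimal DFA: 3 states


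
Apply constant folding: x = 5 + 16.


5 + 16 = 21 at compile time
Optimized: x = 21


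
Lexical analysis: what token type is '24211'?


Pattern: digits only
Type: INTEGER_LITERAL


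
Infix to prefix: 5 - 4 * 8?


'*' binds tighter: tree is (- 5 (* 4 8))
Prefix: - 5 * 4 8


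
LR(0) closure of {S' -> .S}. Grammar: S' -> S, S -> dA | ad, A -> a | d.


Start: S' -> .S
For each item with dot before a nonterminal B, add B -> .γ for every B-production
Closure: [S' -> .S, S -> .dA, S -> .ad]


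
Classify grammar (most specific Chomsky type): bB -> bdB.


LHS has context (more than one symbol) and |LHS| ≤ |RHS|
Classification: Type 1 (Context-Sensitive)


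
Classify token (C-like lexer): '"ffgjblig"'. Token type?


Pattern: double-quoted sequence
Type: STRING_LITERAL


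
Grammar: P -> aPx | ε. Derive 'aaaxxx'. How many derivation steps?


Derivation: P => aPx => aaPxx => aaaPxxx => aaaxxx
Steps: 4


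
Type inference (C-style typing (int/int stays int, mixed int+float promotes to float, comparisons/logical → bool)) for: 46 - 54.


Operand types: int - int
Rule: mixed int/float promotes to float; int/int stays int
Result type: int


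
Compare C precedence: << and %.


'%' is multiplicative (level 10); '<<' is shift (level 8)
Higher level binds tighter
'%' has higher precedence than '<<'


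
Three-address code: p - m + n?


Break into single-operator statements:
t1 = p - m
t2 = t1 + n


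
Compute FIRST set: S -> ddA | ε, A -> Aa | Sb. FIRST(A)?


Per alternative of A: FIRST(Aa) = {b, d}; FIRST(Sb) = {b, d}
FIRST(A) = {b, d}


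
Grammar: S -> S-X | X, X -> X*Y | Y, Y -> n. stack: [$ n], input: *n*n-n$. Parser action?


'n' on top is the handle for Y -> n
Action: reduce (Y -> n)


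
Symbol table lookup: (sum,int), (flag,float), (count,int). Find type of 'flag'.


Lookup 'flag' → type float


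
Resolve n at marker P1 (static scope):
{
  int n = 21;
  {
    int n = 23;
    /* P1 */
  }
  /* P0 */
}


n declared in the same block as P1
n = 23


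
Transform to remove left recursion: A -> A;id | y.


Left-recursive alternatives: A;id; non-recursive: y
Introduce A': A -> yA', A' -> ;idA' | ε


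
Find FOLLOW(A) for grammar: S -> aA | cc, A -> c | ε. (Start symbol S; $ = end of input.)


$ ∈ FOLLOW(S). For each A -> αBβ: add FIRST(β)\{ε} to FOLLOW(B); if β nullable, add FOLLOW(A).
FOLLOW(A) = {$}


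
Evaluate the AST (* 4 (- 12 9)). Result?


Evaluate inner: (- 12 9) = 3
Evaluate root: (* 4 3) = 12
Result: 12


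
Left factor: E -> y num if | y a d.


Common prefix: 'y'
Factored: E -> y E', E' -> num if | a d


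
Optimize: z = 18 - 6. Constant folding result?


18 - 6 = 12 at compile time
Optimized: z = 12


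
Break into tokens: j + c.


Scan left to right, longest-match per lexeme
Tokens: ID(j), OP(+), ID(c)


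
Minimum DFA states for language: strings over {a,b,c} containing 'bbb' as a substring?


KMP-style automaton: 3 progress states + 1 absorbing accept = 4
Minimal DFA: 4 states


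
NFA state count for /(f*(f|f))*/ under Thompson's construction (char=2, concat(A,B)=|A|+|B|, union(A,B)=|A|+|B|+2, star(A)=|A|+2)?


Syntax tree has 3 char leaf(s), 1 union(s), 2 star(s)
chars contribute 3×2 = 6; each union adds +2; each star adds +2
Total: 6 + 2 + 4 = 12 states


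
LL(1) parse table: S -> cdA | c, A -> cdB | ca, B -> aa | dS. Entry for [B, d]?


For [B, d]: 'd' ∈ FIRST(dS)
Entry: B -> dS


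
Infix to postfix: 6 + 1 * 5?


* has higher precedence, evaluate 1*5 first
Postfix: 6 1 5 * +


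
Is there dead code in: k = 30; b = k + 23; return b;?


k is read by b's definition; b is returned
No dead code


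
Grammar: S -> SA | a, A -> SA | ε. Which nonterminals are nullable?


A nonterminal is nullable iff some alternative derives ε (directly, or every symbol in it is nullable)
Nullable: {A}


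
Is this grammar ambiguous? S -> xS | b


right-linear, alternatives start with distinct terminals 'x' vs 'b': unique leftmost derivation
Unambiguous


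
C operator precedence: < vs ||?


'<' is relational (level 7); '||' is logical OR (level 1)
Higher level binds tighter
'<' has higher precedence than '||'


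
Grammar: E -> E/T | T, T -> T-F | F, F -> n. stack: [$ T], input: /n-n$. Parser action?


lookahead ∉ {-} so T won't extend; reduce E -> T
Action: reduce (E -> T)


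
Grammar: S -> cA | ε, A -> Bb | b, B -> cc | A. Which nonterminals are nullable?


A nonterminal is nullable iff some alternative derives ε (directly, or every symbol in it is nullable)
Nullable: {S}


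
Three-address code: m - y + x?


Break into single-operator statements:
t1 = m - y
t2 = t1 + x


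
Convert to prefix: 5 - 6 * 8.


'*' binds tighter: tree is (- 5 (* 6 8))
Prefix: - 5 * 6 8


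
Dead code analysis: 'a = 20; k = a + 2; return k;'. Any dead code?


a is read by k's definition; k is returned
No dead code


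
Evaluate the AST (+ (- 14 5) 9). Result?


Evaluate inner: (- 14 5) = 9
Evaluate root: (+ 9 9) = 18
Result: 18


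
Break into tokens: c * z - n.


Scan left to right, longest-match per lexeme
Tokens: ID(c), OP(*), ID(z), OP(-), ID(n)


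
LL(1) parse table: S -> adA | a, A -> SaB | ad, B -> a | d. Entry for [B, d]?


For [B, d]: 'd' ∈ FIRST(d)
Entry: B -> d


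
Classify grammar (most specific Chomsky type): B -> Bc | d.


Left-linear: every RHS is a terminal or one nonterminal followed by a terminal
Classification: Type 3 (Regular)


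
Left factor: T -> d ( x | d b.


Common prefix: 'd'
Factored: T -> d T', T' -> ( x | b


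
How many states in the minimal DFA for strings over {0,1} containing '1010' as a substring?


KMP-style automaton: 4 progress states + 1 absorbing accept = 5
Minimal DFA: 5 states


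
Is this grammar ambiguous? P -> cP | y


right-linear, alternatives start with distinct terminals 'c' vs 'y': unique leftmost derivation
Unambiguous


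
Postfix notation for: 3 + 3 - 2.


Left to right (same or higher precedence on left)
Postfix: 3 3 + 2 -


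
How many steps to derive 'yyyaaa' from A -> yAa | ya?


Derivation: A => yAa => yyAaa => yyyaaa
Steps: 3


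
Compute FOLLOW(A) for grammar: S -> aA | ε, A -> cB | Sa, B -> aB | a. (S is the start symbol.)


$ ∈ FOLLOW(S). For each A -> αBβ: add FIRST(β)\{ε} to FOLLOW(B); if β nullable, add FOLLOW(A).
FOLLOW(A) = {$, a}


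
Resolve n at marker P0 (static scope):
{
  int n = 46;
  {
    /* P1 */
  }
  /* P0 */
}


n declared in the same block as P0
n = 46


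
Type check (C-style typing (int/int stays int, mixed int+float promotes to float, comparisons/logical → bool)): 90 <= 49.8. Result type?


Operand types: int <= float
Rule: comparison yields bool
Result type: bool


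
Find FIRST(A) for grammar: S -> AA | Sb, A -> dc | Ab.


Per alternative of A: FIRST(dc) = {d}; FIRST(Ab) = {d}
FIRST(A) = {d}


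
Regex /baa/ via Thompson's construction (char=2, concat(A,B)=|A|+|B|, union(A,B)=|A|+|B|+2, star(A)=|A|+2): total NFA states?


Syntax tree has 3 char leaf(s), 0 union(s), 0 star(s)
chars contribute 3×2 = 6; each union adds +2; each star adds +2
Total: 6 + 0 + 0 = 6 states


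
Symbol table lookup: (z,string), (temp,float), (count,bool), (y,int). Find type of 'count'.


Lookup 'count' → type bool


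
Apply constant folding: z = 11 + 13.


11 + 13 = 24 at compile time
Optimized: z = 24


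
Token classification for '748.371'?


Pattern: digits with a decimal point
Type: FLOAT_LITERAL


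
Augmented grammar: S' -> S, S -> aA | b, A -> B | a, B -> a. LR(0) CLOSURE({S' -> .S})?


Start: S' -> .S
For each item with dot before a nonterminal B, add B -> .γ for every B-production
Closure: [S' -> .S, S -> .aA, S -> .b]


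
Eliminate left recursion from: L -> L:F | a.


Left-recursive alternatives: L:F; non-recursive: a
Introduce L': L -> aL', L' -> :FL' | ε


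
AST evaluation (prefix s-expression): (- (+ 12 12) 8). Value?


Evaluate inner: (+ 12 12) = 24
Evaluate root: (- 24 8) = 16
Result: 16


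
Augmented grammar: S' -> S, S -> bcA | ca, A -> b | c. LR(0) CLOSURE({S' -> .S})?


Start: S' -> .S
For each item with dot before a nonterminal B, add B -> .γ for every B-production
Closure: [S' -> .S, S -> .bcA, S -> .ca]


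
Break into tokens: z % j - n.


Scan left to right, longest-match per lexeme
Tokens: ID(z), OP(%), ID(j), OP(-), ID(n)


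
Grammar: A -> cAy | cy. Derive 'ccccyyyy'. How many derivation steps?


Derivation: A => cAy => ccAyy => cccAyyy => ccccyyyy
Steps: 4


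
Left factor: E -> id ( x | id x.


Common prefix: 'id'
Factored: E -> id E', E' -> ( x | x


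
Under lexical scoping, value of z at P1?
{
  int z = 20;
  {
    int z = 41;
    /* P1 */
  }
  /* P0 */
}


z declared in the same block as P1
z = 41


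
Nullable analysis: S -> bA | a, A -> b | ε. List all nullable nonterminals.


A nonterminal is nullable iff some alternative derives ε (directly, or every symbol in it is nullable)
Nullable: {A}


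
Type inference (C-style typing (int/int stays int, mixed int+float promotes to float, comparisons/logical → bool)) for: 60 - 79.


Operand types: int - int
Rule: mixed int/float promotes to float; int/int stays int
Result type: int


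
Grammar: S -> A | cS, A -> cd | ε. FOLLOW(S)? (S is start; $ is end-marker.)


$ ∈ FOLLOW(S). For each A -> αBβ: add FIRST(β)\{ε} to FOLLOW(B); if β nullable, add FOLLOW(A).
FOLLOW(S) = {$}


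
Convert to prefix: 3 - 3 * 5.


'*' binds tighter: tree is (- 3 (* 3 5))
Prefix: - 3 * 3 5


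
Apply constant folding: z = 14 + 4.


14 + 4 = 18 at compile time
Optimized: z = 18


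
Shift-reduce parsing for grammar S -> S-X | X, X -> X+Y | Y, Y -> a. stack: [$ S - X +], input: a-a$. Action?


no handle; shift 'a'
Action: shift


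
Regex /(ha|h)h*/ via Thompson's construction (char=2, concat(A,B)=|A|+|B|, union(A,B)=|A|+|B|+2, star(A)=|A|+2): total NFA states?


Syntax tree has 4 char leaf(s), 1 union(s), 1 star(s)
chars contribute 4×2 = 8; each union adds +2; each star adds +2
Total: 8 + 2 + 2 = 12 states


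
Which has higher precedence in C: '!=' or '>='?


'>=' is relational (level 7); '!=' is equality (level 6)
Higher level binds tighter
'>=' has higher precedence than '!='


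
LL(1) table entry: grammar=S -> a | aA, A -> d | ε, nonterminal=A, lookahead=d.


For [A, d]: 'd' ∈ FIRST(d)
Entry: A -> d


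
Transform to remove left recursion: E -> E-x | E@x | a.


Left-recursive alternatives: E-x, E@x; non-recursive: a
Introduce E': E -> aE', E' -> -xE' | @xE' | ε


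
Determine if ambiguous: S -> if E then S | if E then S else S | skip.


dangling else: 'if E then if E then skip else skip' parses two ways
Ambiguous


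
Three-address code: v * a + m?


Break into single-operator statements:
t1 = v * a
t2 = t1 + m


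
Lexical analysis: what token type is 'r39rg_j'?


Pattern: letter/underscore followed by alphanumerics, not a keyword
Type: IDENTIFIER


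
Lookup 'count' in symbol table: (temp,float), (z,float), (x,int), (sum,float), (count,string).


Lookup 'count' → type string


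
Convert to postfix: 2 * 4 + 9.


Left to right (same or higher precedence on left)
Postfix: 2 4 * 9 +


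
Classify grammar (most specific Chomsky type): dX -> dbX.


LHS has context (more than one symbol) and |LHS| ≤ |RHS|
Classification: Type 1 (Context-Sensitive)


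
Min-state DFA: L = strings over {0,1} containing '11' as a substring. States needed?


KMP-style automaton: 2 progress states + 1 absorbing accept = 3
Minimal DFA: 3 states


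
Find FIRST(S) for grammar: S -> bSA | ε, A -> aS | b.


Per alternative of S: FIRST(bSA) = {b}; FIRST(ε) = {ε}
FIRST(S) = {b, ε}


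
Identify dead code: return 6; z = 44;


statement follows a return and is unreachable
Dead: 'z = 44'


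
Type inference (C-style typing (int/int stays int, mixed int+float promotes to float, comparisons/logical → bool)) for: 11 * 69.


Operand types: int * int
Rule: mixed int/float promotes to float; int/int stays int
Result type: int


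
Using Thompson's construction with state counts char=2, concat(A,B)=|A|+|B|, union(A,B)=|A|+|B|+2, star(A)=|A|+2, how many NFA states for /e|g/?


Syntax tree has 2 char leaf(s), 1 union(s), 0 star(s)
chars contribute 2×2 = 4; each union adds +2; each star adds +2
Total: 4 + 2 + 0 = 6 states


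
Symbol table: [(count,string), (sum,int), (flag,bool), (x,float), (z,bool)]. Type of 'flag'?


Lookup 'flag' → type bool


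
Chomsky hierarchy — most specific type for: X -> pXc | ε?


Single nonterminal LHS, but p^n c^n is not regular
Classification: Type 2 (Context-Free)


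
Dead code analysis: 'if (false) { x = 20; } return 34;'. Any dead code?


condition is constant false, so the whole block is unreachable
Dead: 'if (false) { x = 20; }'


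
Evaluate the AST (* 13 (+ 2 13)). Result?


Evaluate inner: (+ 2 13) = 15
Evaluate root: (* 13 15) = 195
Result: 195


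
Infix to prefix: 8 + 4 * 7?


'*' binds tighter: tree is (+ 8 (* 4 7))
Prefix: + 8 * 4 7


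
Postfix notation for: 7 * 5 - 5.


Left to right (same or higher precedence on left)
Postfix: 7 5 * 5 -


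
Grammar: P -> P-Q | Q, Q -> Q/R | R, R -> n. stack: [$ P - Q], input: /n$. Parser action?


'/' can extend Q; shift to build Q -> Q/R
Action: shift


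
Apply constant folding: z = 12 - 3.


12 - 3 = 9 at compile time
Optimized: z = 9


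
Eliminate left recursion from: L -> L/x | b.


Left-recursive alternatives: L/x; non-recursive: b
Introduce L': L -> bL', L' -> /xL' | ε


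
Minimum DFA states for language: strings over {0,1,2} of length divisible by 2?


Track length mod 2: states 0..1, accept at 0
Minimal DFA: 2 states


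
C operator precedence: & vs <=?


'<=' is relational (level 7); '&' is bitwise AND (level 5)
Higher level binds tighter
'<=' has higher precedence than '&'


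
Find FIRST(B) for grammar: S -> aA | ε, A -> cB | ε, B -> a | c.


Per alternative of B: FIRST(a) = {a}; FIRST(c) = {c}
FIRST(B) = {a, c}


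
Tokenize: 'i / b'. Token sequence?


Scan left to right, longest-match per lexeme
Tokens: ID(i), OP(/), ID(b)


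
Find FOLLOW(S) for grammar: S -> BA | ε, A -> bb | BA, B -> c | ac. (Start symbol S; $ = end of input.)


$ ∈ FOLLOW(S). For each A -> αBβ: add FIRST(β)\{ε} to FOLLOW(B); if β nullable, add FOLLOW(A).
FOLLOW(S) = {$}


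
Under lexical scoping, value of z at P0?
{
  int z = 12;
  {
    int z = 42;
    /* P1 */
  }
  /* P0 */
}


z declared in the same block as P0
z = 12


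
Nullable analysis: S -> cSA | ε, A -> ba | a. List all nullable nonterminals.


A nonterminal is nullable iff some alternative derives ε (directly, or every symbol in it is nullable)
Nullable: {S}


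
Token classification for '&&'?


Pattern: operator symbol
Type: OPERATOR


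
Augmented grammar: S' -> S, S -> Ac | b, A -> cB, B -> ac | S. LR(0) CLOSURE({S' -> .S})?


Start: S' -> .S
For each item with dot before a nonterminal B, add B -> .γ for every B-production
Closure: [S' -> .S, S -> .Ac, S -> .b, A -> .cB]


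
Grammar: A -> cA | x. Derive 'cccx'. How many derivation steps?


Derivation: A => cA => ccA => cccA => cccx
Steps: 4


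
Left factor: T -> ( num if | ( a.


Common prefix: '('
Factored: T -> ( T', T' -> num if | a


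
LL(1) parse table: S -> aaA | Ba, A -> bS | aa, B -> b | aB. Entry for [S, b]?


For [S, b]: 'b' ∈ FIRST(Ba)
Entry: S -> Ba


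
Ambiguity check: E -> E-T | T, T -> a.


precedence layered via separate nonterminal T: deterministic
Unambiguous


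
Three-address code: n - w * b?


Break into single-operator statements:
t1 = w * b
t2 = n - t1


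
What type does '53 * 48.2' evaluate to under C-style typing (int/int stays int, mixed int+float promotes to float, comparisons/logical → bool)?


Operand types: int * float
Rule: mixed int/float promotes to float; int/int stays int
Result type: float


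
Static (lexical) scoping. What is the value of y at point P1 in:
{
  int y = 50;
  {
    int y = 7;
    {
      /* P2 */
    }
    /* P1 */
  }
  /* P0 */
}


y declared in the same block as P1
y = 7


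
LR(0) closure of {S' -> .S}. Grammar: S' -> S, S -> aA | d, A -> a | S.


Start: S' -> .S
For each item with dot before a nonterminal B, add B -> .γ for every B-production
Closure: [S' -> .S, S -> .aA, S -> .d]


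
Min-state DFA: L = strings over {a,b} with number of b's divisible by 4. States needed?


Track (count of b) mod 4: states 0..3, accept at 0
Minimal DFA: 4 states


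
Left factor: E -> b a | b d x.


Common prefix: 'b'
Factored: E -> b E', E' -> a | d x


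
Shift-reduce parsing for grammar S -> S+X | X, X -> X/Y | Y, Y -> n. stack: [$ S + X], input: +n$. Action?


handle 'S+X' on top; lookahead ∈ FOLLOW(S) = {+, $}
Action: reduce (S -> S+X)


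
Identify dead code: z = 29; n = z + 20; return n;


z is read by n's definition; n is returned
No dead code


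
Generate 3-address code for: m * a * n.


Break into single-operator statements:
t1 = m * a
t2 = t1 * n


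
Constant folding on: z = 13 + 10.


13 + 10 = 23 at compile time
Optimized: z = 23


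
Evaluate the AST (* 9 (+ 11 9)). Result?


Evaluate inner: (+ 11 9) = 20
Evaluate root: (* 9 20) = 180
Result: 180


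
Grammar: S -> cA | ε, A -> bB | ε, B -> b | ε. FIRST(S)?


Per alternative of S: FIRST(cA) = {c}; FIRST(ε) = {ε}
FIRST(S) = {c, ε}


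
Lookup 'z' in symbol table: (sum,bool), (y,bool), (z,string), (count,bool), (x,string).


Lookup 'z' → type string


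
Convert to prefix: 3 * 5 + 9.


left-to-right (same/higher precedence on left): tree is (+ (* 3 5) 9)
Prefix: + * 3 5 9


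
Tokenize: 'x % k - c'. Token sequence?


Scan left to right, longest-match per lexeme
Tokens: ID(x), OP(%), ID(k), OP(-), ID(c)


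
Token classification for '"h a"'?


Pattern: double-quoted sequence
Type: STRING_LITERAL


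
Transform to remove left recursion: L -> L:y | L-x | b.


Left-recursive alternatives: L:y, L-x; non-recursive: b
Introduce L': L -> bL', L' -> :yL' | -xL' | ε


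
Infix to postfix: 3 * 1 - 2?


Left to right (same or higher precedence on left)
Postfix: 3 1 * 2 -


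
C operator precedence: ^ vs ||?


'^' is bitwise XOR (level 4); '||' is logical OR (level 1)
Higher level binds tighter
'^' has higher precedence than '||'


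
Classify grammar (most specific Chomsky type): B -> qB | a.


Right-linear: every RHS is a terminal or a terminal followed by one nonterminal
Classification: Type 3 (Regular)


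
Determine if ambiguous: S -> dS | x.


right-linear, alternatives start with distinct terminals 'd' vs 'x': unique leftmost derivation
Unambiguous


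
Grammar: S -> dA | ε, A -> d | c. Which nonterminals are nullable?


A nonterminal is nullable iff some alternative derives ε (directly, or every symbol in it is nullable)
Nullable: {S}


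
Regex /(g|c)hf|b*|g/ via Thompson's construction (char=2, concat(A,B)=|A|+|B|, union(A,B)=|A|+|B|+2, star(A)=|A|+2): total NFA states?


Syntax tree has 6 char leaf(s), 3 union(s), 1 star(s)
chars contribute 6×2 = 12; each union adds +2; each star adds +2
Total: 12 + 6 + 2 = 20 states


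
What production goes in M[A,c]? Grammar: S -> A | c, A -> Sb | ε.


For [A, c]: 'c' ∈ FIRST(Sb)
Entry: A -> Sb


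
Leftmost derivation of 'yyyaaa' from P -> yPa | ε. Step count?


Derivation: P => yPa => yyPaa => yyyPaaa => yyyaaa
Steps: 4


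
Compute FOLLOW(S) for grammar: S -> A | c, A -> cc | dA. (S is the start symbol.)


$ ∈ FOLLOW(S). For each A -> αBβ: add FIRST(β)\{ε} to FOLLOW(B); if β nullable, add FOLLOW(A).
FOLLOW(S) = {$}


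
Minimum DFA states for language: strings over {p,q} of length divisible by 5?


Track length mod 5: states 0..4, accept at 0
Minimal DFA: 5 states


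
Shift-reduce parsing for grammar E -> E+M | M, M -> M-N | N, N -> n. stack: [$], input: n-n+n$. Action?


no handle on stack; shift 'n'
Action: shift


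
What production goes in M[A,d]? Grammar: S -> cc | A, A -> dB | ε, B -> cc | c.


For [A, d]: 'd' ∈ FIRST(dB)
Entry: A -> dB


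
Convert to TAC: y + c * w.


Break into single-operator statements:
t1 = c * w
t2 = y + t1


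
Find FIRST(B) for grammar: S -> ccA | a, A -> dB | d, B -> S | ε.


Per alternative of B: FIRST(S) = {a, c}; FIRST(ε) = {ε}
FIRST(B) = {a, c, ε}


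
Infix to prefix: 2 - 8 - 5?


left-to-right (same/higher precedence on left): tree is (- (- 2 8) 5)
Prefix: - - 2 8 5


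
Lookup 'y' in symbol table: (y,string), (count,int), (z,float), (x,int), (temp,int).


Lookup 'y' → type string


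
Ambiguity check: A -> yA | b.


right-linear, alternatives start with distinct terminals 'y' vs 'b': unique leftmost derivation
Unambiguous


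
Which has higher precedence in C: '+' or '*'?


'*' is multiplicative (level 10); '+' is additive (level 9)
Higher level binds tighter
'*' has higher precedence than '+'


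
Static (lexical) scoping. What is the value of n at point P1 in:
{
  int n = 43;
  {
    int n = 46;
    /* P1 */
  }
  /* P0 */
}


n declared in the same block as P1
n = 46


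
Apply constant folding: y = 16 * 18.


16 * 18 = 288 at compile time
Optimized: y = 288


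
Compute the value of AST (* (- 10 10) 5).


Evaluate inner: (- 10 10) = 0
Evaluate root: (* 0 5) = 0
Result: 0


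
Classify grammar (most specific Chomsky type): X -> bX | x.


Right-linear: every RHS is a terminal or a terminal followed by one nonterminal
Classification: Type 3 (Regular)


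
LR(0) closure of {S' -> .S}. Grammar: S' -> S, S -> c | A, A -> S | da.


Start: S' -> .S
For each item with dot before a nonterminal B, add B -> .γ for every B-production
Closure: [S' -> .S, S -> .c, S -> .A, A -> .S, A -> .da]


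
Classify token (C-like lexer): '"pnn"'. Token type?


Pattern: double-quoted sequence
Type: STRING_LITERAL


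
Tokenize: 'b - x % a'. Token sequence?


Scan left to right, longest-match per lexeme
Tokens: ID(b), OP(-), ID(x), OP(%), ID(a)


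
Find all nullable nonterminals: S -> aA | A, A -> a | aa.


A nonterminal is nullable iff some alternative derives ε (directly, or every symbol in it is nullable)
Nullable: {}


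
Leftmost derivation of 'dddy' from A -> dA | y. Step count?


Derivation: A => dA => ddA => dddA => dddy
Steps: 4


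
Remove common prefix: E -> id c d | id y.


Common prefix: 'id'
Factored: E -> id E', E' -> c d | y
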